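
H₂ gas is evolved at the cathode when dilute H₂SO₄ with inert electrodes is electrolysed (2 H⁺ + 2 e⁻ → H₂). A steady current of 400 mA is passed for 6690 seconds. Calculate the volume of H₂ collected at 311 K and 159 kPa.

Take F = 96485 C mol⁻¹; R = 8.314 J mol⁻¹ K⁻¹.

0.226 L

Q = I·t = 0.4000 A × 6690.0 s = 2676 C.
n(e⁻) = Q/F = 2676 / 96485 = 0.02773 mol.
2 electrons are transferred per H₂ molecule, so n(H₂) = 0.02773 / 2 = 0.01387 mol.
V = nRT/P = (0.01387 × 8.314 × 311) / (159 × 10³ Pa) = 2.26 × 10⁻⁴ m³ = 0.226 L.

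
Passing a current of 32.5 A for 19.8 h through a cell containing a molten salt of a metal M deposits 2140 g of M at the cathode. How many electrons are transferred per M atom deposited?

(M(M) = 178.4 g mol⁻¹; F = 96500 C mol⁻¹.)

2

Q = I·t = 32.50 A × 71280 s = 2317000 C, so n(e⁻) = 2317000/96500 = 24.01 mol.
n(M) deposited = 2140 / 178.4 = 12.00 mol.
Electrons per atom = n(e⁻)/n(M) = 24.01 / 12.00 = 2.00 ≈ 2, so the ion is M²⁺.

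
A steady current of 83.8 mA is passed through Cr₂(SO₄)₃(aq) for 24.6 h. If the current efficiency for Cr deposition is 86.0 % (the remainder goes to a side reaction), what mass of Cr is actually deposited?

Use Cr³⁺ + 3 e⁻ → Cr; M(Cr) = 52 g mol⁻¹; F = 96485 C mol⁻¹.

Q = I·t = 0.08380 × 88560 = 7421 C.
n(e⁻) = 7421/96485 = 0.07692 mol; theoretically n(Cr) = 0.07692/3 = 0.02564 mol, m_theo = 1.333 g.
At 86.0 % efficiency, m_actual = 0.860 × 1.333 = 1.15 g.

1.15 g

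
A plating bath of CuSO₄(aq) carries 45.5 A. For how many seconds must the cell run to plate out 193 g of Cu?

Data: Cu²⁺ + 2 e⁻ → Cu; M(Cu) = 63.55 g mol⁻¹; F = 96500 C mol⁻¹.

12900 s

n(Cu) = m/M = 193 / 63.55 = 3.037 mol.
Each Cu atom requires 2 electrons, so n(e⁻) = 2 × 3.037 = 6.074 mol.
Q = n(e⁻)·F = 6.074 × 96500 = 586100 C.
t = Q/I = 586100 / 45.50 A = 12880 s.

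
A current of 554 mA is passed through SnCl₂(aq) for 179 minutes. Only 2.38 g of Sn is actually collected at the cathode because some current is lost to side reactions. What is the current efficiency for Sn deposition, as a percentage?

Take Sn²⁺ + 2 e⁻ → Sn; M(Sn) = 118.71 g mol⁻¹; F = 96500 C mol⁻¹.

Q = I·t = 0.5540 × 10740 = 5950 C; n(e⁻) = 5950/96500 = 0.06166 mol.
Theoretical n(Sn) = n(e⁻)/2 = 0.03083 mol, i.e. m_theo = 0.03083 × 118.71 = 3.660 g.
Efficiency = m_actual / m_theo = 2.38 / 3.660 = 65.0 %.

65.0 %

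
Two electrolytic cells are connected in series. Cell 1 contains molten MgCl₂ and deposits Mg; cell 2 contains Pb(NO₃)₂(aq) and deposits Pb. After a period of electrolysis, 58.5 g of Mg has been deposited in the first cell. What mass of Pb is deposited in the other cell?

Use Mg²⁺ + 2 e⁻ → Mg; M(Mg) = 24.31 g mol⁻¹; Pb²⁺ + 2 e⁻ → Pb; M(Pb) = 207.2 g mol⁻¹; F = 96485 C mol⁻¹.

499 g

n(Mg) = 58.5 / 24.31 = 2.406 mol.
Since Mg²⁺ + 2 e⁻ → Mg, n(e⁻) passed = 2 × 2.406 = 4.813 mol.
Cells in series carry the same charge, so the same 4.813 mol of electrons passes through cell 2.
Pb²⁺ + 2 e⁻ → Pb, so n(Pb) = 4.813 / 2 = 2.406 mol.
m(Pb) = 2.406 × 207.2 = 499 g.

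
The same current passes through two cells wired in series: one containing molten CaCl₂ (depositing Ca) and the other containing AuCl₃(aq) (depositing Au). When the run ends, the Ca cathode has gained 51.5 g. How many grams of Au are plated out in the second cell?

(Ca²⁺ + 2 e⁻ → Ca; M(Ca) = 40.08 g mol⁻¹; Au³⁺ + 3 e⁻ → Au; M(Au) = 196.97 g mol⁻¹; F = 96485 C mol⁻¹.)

n(Ca) = 51.5 / 40.08 = 1.285 mol.
Since Ca²⁺ + 2 e⁻ → Ca, n(e⁻) passed = 2 × 1.285 = 2.570 mol.
Cells in series carry the same charge, so the same 2.570 mol of electrons passes through cell 2.
Au³⁺ + 3 e⁻ → Au, so n(Au) = 2.570 / 3 = 0.8566 mol.
m(Au) = 0.8566 × 196.97 = 169 g.

169 g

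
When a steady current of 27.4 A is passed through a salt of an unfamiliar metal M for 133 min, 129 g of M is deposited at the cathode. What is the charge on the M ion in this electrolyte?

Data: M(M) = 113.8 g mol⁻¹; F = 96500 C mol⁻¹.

Q = I·t = 27.40 A × 7980.0 s = 218700 C, so n(e⁻) = 218700/96500 = 2.266 mol.
n(M) deposited = 129 / 113.8 = 1.134 mol.
Electrons per atom = n(e⁻)/n(M) = 2.266 / 1.134 = 2.00 ≈ 2, so the ion is M²⁺.

+2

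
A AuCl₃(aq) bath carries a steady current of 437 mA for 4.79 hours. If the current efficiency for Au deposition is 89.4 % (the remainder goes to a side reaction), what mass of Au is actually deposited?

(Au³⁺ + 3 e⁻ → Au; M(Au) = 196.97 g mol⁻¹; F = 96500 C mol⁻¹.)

Q = I·t = 0.4370 × 17244 = 7536 C.
n(e⁻) = 7536/96500 = 0.07809 mol; theoretically n(Au) = 0.07809/3 = 0.02603 mol, m_theo = 5.127 g.
At 89.4 % efficiency, m_actual = 0.894 × 5.127 = 4.58 g.

4.58 g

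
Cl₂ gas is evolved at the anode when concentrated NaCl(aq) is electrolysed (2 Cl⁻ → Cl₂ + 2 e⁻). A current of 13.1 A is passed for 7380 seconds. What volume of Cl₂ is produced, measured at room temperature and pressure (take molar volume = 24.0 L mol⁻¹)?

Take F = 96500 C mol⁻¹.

12.0 L

Q = I·t = 13.10 A × 7380.0 s = 96680 C.
n(e⁻) = Q/F = 96680 / 96500 = 1.002 mol.
2 electrons are transferred per Cl₂ molecule, so n(Cl₂) = 1.002 / 2 = 0.5009 mol.
V = n × V_m = 0.5009 × 24.0 = 12.0 L.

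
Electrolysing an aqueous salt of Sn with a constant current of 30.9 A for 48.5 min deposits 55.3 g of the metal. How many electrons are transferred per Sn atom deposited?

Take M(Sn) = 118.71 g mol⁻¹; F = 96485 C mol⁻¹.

2

Q = I·t = 30.90 A × 2910.0 s = 89920 C, so n(e⁻) = 89920/96485 = 0.9319 mol.
n(Sn) deposited = 55.3 / 118.71 = 0.4658 mol.
Electrons per atom = n(e⁻)/n(Sn) = 0.9319 / 0.4658 = 2.00 ≈ 2, so the ion is Sn²⁺.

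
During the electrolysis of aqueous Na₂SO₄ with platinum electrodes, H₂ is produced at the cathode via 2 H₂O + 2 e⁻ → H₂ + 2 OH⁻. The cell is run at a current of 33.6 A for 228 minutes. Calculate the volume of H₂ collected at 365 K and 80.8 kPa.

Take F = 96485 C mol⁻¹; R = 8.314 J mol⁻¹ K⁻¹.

Q = I·t = 33.60 A × 13680 s = 459600 C.
n(e⁻) = Q/F = 459600 / 96485 = 4.764 mol.
2 electrons are transferred per H₂ molecule, so n(H₂) = 4.764 / 2 = 2.382 mol.
V = nRT/P = (2.382 × 8.314 × 365) / (80.8 × 10³ Pa) = 0.0895 m³ = 89.5 L.

89.5 L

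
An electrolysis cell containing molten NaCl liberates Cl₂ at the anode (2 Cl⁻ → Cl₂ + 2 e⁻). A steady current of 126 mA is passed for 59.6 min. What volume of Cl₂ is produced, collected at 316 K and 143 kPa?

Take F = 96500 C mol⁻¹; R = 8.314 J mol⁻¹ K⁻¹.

Q = I·t = 0.1260 A × 3576.0 s = 450.6 C.
n(e⁻) = Q/F = 450.6 / 96500 = 0.004669 mol.
2 electrons are transferred per Cl₂ molecule, so n(Cl₂) = 0.004669 / 2 = 0.002335 mol.
V = nRT/P = (0.002335 × 8.314 × 316) / (143 × 10³ Pa) = 4.29 × 10⁻⁵ m³ = 0.0429 L.

0.0429 L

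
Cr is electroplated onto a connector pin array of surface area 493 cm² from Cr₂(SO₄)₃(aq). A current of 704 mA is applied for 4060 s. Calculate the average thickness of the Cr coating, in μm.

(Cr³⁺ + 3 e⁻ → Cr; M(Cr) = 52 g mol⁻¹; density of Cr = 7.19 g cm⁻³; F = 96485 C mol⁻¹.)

1.45 μm

Q = I·t = 0.7040 × 4060.0 = 2858 C; n(e⁻) = 0.02962 mol.
n(Cr) = n(e⁻)/3 = 0.009875 mol, so m = 0.009875 × 52 = 0.5135 g.
Volume = m/ρ = 0.5135 / 7.19 = 0.07142 cm³.
Thickness = V/A = 0.07142 / 493 = 1.45 × 10⁻⁴ cm = 1.45 μm.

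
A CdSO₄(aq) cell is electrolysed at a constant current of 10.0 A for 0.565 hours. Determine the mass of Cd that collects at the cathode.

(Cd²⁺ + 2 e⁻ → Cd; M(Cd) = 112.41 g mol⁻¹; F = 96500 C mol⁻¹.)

Q = I·t = 10.00 A × 2034.0 s = 20340 C.
n(e⁻) = Q/F = 20340 / 96500 = 0.2108 mol.
Cd²⁺ + 2 e⁻ → Cd, so n(Cd) = n(e⁻)/2 = 0.1054 mol.
m = n·M = 0.1054 × 112.41 = 11.8 g.

11.8 g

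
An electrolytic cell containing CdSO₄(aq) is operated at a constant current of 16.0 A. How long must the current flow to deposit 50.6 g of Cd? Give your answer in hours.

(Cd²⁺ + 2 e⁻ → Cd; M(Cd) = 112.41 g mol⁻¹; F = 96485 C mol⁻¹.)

n(Cd) = m/M = 50.6 / 112.41 = 0.4501 mol.
Each Cd atom requires 2 electrons, so n(e⁻) = 2 × 0.4501 = 0.9003 mol.
Q = n(e⁻)·F = 0.9003 × 96485 = 86860 C.
t = Q/I = 86860 / 16.00 A = 5429 s = 1.51 h.

1.51 h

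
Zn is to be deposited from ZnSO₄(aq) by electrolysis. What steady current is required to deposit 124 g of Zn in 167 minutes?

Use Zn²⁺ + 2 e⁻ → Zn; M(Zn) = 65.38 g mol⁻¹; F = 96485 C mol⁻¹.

n(Zn) = 124 / 65.38 = 1.897 mol.
n(e⁻) = 2 × 1.897 = 3.793 mol.
Q = n(e⁻)·F = 3.793 × 96485 = 366000 C.
I = Q/t = 366000 / 10020 s = 36.5 A.

36.5 A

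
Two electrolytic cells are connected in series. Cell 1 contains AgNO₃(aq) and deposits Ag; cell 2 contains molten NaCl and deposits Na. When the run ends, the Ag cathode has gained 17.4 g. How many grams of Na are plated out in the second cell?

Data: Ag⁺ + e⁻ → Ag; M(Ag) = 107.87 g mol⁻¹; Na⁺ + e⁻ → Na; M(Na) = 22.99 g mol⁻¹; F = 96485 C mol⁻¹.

3.71 g

n(Ag) = 17.4 / 107.87 = 0.1613 mol.
Since Ag⁺ + e⁻ → Ag, n(e⁻) passed = 1 × 0.1613 = 0.1613 mol.
Cells in series carry the same charge, so the same 0.1613 mol of electrons passes through cell 2.
Na⁺ + e⁻ → Na, so n(Na) = 0.1613 / 1 = 0.1613 mol.
m(Na) = 0.1613 × 22.99 = 3.71 g.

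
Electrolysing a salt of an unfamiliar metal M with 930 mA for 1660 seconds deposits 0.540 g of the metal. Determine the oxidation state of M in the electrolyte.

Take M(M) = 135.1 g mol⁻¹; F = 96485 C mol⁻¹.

Q = I·t = 0.9300 A × 1660.0 s = 1544 C, so n(e⁻) = 1544/96485 = 0.01600 mol.
n(M) deposited = 0.540 / 135.1 = 0.003997 mol.
Electrons per atom = n(e⁻)/n(M) = 0.01600 / 0.003997 = 4.00 ≈ 4, so the ion is M⁴⁺.

+4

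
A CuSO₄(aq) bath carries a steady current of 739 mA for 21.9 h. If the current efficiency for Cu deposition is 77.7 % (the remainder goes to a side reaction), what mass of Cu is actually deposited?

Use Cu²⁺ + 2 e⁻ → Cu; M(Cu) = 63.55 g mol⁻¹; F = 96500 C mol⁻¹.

Q = I·t = 0.7390 × 78840 = 58260 C.
n(e⁻) = 58260/96500 = 0.6038 mol; theoretically n(Cu) = 0.6038/2 = 0.3019 mol, m_theo = 19.18 g.
At 77.7 % efficiency, m_actual = 0.777 × 19.18 = 14.9 g.

14.9 g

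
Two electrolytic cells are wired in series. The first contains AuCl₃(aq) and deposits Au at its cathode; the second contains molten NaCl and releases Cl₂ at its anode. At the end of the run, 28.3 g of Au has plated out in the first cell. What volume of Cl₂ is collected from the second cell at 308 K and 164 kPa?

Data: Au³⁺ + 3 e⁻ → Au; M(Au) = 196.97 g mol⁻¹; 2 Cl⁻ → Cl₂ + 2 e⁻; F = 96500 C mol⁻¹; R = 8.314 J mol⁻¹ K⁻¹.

3.37 L

n(Au) = 28.3 / 196.97 = 0.1437 mol, so n(e⁻) = 3 × 0.1437 = 0.4310 mol.
The cells are in series, so the same 0.4310 mol of electrons passes through the second cell.
2 Cl⁻ → Cl₂ + 2 e⁻ — 2 mol e⁻ per mol Cl₂, so n(Cl₂) = 0.4310/2 = 0.2155 mol.
V = nRT/P = (0.2155 × 8.314 × 308) / (164 × 10³) = 0.00337 m³ = 3.37 L.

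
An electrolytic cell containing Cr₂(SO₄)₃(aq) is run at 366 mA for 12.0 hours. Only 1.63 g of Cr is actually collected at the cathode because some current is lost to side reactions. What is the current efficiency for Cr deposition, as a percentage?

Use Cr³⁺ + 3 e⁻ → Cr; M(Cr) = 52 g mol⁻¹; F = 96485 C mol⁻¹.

57.4 %

Q = I·t = 0.3660 × 43200 = 15810 C; n(e⁻) = 15810/96485 = 0.1639 mol.
Theoretical n(Cr) = n(e⁻)/3 = 0.05462 mol, i.e. m_theo = 0.05462 × 52 = 2.840 g.
Efficiency = m_actual / m_theo = 1.63 / 2.840 = 57.4 %.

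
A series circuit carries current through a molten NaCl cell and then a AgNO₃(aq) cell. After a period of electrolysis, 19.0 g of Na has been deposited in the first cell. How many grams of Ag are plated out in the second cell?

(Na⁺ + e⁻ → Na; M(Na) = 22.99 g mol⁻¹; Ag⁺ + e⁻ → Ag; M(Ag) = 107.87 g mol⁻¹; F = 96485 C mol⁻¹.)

89.1 g

n(Na) = 19.0 / 22.99 = 0.8264 mol.
Since Na⁺ + e⁻ → Na, n(e⁻) passed = 1 × 0.8264 = 0.8264 mol.
Cells in series carry the same charge, so the same 0.8264 mol of electrons passes through cell 2.
Ag⁺ + e⁻ → Ag, so n(Ag) = 0.8264 / 1 = 0.8264 mol.
m(Ag) = 0.8264 × 107.87 = 89.1 g.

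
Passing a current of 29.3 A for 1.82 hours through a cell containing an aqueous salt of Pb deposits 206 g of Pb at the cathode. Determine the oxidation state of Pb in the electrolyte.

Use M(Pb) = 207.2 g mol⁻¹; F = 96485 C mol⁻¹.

Q = I·t = 29.30 A × 6552.0 s = 192000 C, so n(e⁻) = 192000/96485 = 1.990 mol.
n(Pb) deposited = 206 / 207.2 = 0.9942 mol.
Electrons per atom = n(e⁻)/n(Pb) = 1.990 / 0.9942 = 2.00 ≈ 2, so the ion is Pb²⁺.

+2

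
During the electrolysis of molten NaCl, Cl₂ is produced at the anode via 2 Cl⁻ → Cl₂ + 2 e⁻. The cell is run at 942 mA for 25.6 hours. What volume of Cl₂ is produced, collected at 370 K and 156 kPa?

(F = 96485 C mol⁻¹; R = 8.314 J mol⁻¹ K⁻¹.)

8.87 L

Q = I·t = 0.9420 A × 92160 s = 86810 C.
n(e⁻) = Q/F = 86810 / 96485 = 0.8998 mol.
2 electrons are transferred per Cl₂ molecule, so n(Cl₂) = 0.8998 / 2 = 0.4499 mol.
V = nRT/P = (0.4499 × 8.314 × 370) / (156 × 10³ Pa) = 0.00887 m³ = 8.87 L.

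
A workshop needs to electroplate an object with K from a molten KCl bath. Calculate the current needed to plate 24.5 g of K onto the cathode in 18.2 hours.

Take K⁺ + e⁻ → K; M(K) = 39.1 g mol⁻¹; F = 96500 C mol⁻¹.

n(K) = 24.5 / 39.1 = 0.6266 mol.
n(e⁻) = 1 × 0.6266 = 0.6266 mol.
Q = n(e⁻)·F = 0.6266 × 96500 = 60470 C.
I = Q/t = 60470 / 65520 s = 0.923 A.

0.923 A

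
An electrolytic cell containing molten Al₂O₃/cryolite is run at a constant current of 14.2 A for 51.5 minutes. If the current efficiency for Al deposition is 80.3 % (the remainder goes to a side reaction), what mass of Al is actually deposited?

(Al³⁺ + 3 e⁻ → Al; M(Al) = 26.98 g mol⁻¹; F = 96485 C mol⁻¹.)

Q = I·t = 14.20 × 3090.0 = 43880 C.
n(e⁻) = 43880/96485 = 0.4548 mol; theoretically n(Al) = 0.4548/3 = 0.1516 mol, m_theo = 4.090 g.
At 80.3 % efficiency, m_actual = 0.803 × 4.090 = 3.28 g.

3.28 g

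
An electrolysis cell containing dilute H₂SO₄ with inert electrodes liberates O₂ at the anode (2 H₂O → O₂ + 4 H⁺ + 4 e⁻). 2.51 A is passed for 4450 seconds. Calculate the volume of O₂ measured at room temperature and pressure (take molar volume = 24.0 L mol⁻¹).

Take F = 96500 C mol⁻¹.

0.694 L

Q = I·t = 2.510 A × 4450.0 s = 11170 C.
n(e⁻) = Q/F = 11170 / 96500 = 0.1157 mol.
4 electrons are transferred per O₂ molecule, so n(O₂) = 0.1157 / 4 = 0.02894 mol.
V = n × V_m = 0.02894 × 24.0 = 0.694 L.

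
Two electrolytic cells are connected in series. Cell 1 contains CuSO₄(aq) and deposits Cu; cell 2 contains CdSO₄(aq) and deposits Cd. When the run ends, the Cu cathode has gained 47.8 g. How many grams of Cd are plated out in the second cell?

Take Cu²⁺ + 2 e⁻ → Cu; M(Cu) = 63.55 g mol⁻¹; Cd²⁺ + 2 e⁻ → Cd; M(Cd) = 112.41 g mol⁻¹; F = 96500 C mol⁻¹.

n(Cu) = 47.8 / 63.55 = 0.7522 mol.
Since Cu²⁺ + 2 e⁻ → Cu, n(e⁻) passed = 2 × 0.7522 = 1.504 mol.
Cells in series carry the same charge, so the same 1.504 mol of electrons passes through cell 2.
Cd²⁺ + 2 e⁻ → Cd, so n(Cd) = 1.504 / 2 = 0.7522 mol.
m(Cd) = 0.7522 × 112.41 = 84.6 g.

84.6 g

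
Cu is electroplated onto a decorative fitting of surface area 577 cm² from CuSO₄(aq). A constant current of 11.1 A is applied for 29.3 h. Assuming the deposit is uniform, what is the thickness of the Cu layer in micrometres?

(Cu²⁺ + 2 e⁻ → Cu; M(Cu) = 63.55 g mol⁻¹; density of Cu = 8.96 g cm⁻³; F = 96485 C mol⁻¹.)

746 μm

Q = I·t = 11.10 × 105480 = 1171000 C; n(e⁻) = 12.13 mol.
n(Cu) = n(e⁻)/2 = 6.067 mol, so m = 6.067 × 63.55 = 385.6 g.
Volume = m/ρ = 385.6 / 8.96 = 43.03 cm³.
Thickness = V/A = 43.03 / 577 = 0.0746 cm = 746 μm.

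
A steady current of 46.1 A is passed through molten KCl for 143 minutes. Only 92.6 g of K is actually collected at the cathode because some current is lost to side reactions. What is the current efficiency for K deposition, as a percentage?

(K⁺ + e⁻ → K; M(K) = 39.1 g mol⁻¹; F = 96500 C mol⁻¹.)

57.8 %

Q = I·t = 46.10 × 8580.0 = 395500 C; n(e⁻) = 395500/96500 = 4.099 mol.
Theoretical n(K) = n(e⁻)/1 = 4.099 mol, i.e. m_theo = 4.099 × 39.1 = 160.3 g.
Efficiency = m_actual / m_theo = 92.6 / 160.3 = 57.8 %.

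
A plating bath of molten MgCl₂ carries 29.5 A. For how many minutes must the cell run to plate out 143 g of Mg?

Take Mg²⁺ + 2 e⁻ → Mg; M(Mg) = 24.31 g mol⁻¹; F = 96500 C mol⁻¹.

641 min

n(Mg) = m/M = 143 / 24.31 = 5.882 mol.
Each Mg atom requires 2 electrons, so n(e⁻) = 2 × 5.882 = 11.76 mol.
Q = n(e⁻)·F = 11.76 × 96500 = 1135000 C.
t = Q/I = 1135000 / 29.50 A = 38480 s = 641 min.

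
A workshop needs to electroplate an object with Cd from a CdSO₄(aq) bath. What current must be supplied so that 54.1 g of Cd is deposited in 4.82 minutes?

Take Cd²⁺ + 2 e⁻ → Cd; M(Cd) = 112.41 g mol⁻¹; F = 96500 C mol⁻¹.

n(Cd) = 54.1 / 112.41 = 0.4813 mol.
n(e⁻) = 2 × 0.4813 = 0.9625 mol.
Q = n(e⁻)·F = 0.9625 × 96500 = 92890 C.
I = Q/t = 92890 / 289.20 s = 321 A.

321 A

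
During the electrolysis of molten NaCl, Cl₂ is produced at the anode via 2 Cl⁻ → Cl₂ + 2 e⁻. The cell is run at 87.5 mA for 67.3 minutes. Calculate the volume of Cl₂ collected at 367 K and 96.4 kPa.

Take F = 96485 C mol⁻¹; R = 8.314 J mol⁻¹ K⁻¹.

0.0580 L

Q = I·t = 0.08750 A × 4038.0 s = 353.3 C.
n(e⁻) = Q/F = 353.3 / 96485 = 0.003662 mol.
2 electrons are transferred per Cl₂ molecule, so n(Cl₂) = 0.003662 / 2 = 0.001831 mol.
V = nRT/P = (0.001831 × 8.314 × 367) / (96.4 × 10³ Pa) = 5.80 × 10⁻⁵ m³ = 0.0580 L.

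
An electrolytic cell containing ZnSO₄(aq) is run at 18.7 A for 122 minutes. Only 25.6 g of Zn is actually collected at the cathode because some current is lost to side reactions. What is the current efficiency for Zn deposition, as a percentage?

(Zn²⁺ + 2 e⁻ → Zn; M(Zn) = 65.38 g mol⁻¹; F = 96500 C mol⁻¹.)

Q = I·t = 18.70 × 7320.0 = 136900 C; n(e⁻) = 136900/96500 = 1.418 mol.
Theoretical n(Zn) = n(e⁻)/2 = 0.7092 mol, i.e. m_theo = 0.7092 × 65.38 = 46.37 g.
Efficiency = m_actual / m_theo = 25.6 / 46.37 = 55.2 %.

55.2 %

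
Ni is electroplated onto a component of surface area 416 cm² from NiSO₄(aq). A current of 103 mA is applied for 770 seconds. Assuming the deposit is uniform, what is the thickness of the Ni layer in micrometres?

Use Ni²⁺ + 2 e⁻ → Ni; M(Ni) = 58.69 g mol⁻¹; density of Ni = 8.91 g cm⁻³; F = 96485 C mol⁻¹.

Q = I·t = 0.1030 × 770.00 = 79.31 C; n(e⁻) = 0.0008220 mol.
n(Ni) = n(e⁻)/2 = 0.0004110 mol, so m = 0.0004110 × 58.69 = 0.02412 g.
Volume = m/ρ = 0.02412 / 8.91 = 0.002707 cm³.
Thickness = V/A = 0.002707 / 416 = 6.51 × 10⁻⁶ cm = 0.0651 μm.

0.0651 μm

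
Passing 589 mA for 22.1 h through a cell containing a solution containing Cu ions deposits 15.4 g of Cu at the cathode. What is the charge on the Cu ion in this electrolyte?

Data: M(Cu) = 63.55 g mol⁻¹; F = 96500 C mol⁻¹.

Q = I·t = 0.5890 A × 79560 s = 46860 C, so n(e⁻) = 46860/96500 = 0.4856 mol.
n(Cu) deposited = 15.4 / 63.55 = 0.2423 mol.
Electrons per atom = n(e⁻)/n(Cu) = 0.4856 / 0.2423 = 2.00 ≈ 2, so the ion is Cu²⁺.

+2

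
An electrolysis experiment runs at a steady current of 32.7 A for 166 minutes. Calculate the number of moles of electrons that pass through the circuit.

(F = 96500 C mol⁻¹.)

Q = I·t = 32.70 A × 9960.0 s = 325700 C.
n(e⁻) = Q/F = 325700 / 96500 = 3.38 mol.

3.38 mol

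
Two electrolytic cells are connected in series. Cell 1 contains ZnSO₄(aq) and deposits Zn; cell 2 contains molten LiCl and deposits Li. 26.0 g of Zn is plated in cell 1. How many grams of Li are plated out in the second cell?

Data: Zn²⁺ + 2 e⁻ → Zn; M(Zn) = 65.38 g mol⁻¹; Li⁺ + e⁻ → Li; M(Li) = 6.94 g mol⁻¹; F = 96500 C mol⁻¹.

5.52 g

n(Zn) = 26.0 / 65.38 = 0.3977 mol.
Since Zn²⁺ + 2 e⁻ → Zn, n(e⁻) passed = 2 × 0.3977 = 0.7954 mol.
Cells in series carry the same charge, so the same 0.7954 mol of electrons passes through cell 2.
Li⁺ + e⁻ → Li, so n(Li) = 0.7954 / 1 = 0.7954 mol.
m(Li) = 0.7954 × 6.94 = 5.52 g.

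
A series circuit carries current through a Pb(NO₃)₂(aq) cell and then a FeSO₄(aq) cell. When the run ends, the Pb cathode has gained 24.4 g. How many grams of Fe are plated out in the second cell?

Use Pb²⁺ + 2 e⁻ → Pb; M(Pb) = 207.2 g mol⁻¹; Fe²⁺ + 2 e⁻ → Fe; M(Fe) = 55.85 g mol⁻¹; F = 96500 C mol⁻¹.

n(Pb) = 24.4 / 207.2 = 0.1178 mol.
Since Pb²⁺ + 2 e⁻ → Pb, n(e⁻) passed = 2 × 0.1178 = 0.2355 mol.
Cells in series carry the same charge, so the same 0.2355 mol of electrons passes through cell 2.
Fe²⁺ + 2 e⁻ → Fe, so n(Fe) = 0.2355 / 2 = 0.1178 mol.
m(Fe) = 0.1178 × 55.85 = 6.58 g.

6.58 g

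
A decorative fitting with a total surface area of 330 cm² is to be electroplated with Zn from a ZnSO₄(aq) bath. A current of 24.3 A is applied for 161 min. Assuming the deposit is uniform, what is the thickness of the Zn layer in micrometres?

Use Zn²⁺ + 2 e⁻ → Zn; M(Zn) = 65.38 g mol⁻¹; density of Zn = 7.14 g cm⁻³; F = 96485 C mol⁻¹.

Q = I·t = 24.30 × 9660.0 = 234700 C; n(e⁻) = 2.433 mol.
n(Zn) = n(e⁻)/2 = 1.216 mol, so m = 1.216 × 65.38 = 79.53 g.
Volume = m/ρ = 79.53 / 7.14 = 11.14 cm³.
Thickness = V/A = 11.14 / 330 = 0.0338 cm = 338 μm.

338 μm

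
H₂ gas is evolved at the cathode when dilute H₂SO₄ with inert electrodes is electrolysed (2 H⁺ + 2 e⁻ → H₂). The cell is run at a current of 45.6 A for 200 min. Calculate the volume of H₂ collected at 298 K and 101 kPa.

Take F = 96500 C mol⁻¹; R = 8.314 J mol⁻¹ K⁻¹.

69.5 L

Q = I·t = 45.60 A × 12000 s = 547200 C.
n(e⁻) = Q/F = 547200 / 96500 = 5.670 mol.
2 electrons are transferred per H₂ molecule, so n(H₂) = 5.670 / 2 = 2.835 mol.
V = nRT/P = (2.835 × 8.314 × 298) / (101 × 10³ Pa) = 0.0695 m³ = 69.5 L.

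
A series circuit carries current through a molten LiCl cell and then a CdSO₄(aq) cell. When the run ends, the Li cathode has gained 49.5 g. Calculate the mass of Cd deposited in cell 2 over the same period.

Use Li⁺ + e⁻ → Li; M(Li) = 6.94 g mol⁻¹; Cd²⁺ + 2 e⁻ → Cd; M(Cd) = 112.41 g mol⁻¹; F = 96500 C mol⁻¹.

n(Li) = 49.5 / 6.94 = 7.133 mol.
Since Li⁺ + e⁻ → Li, n(e⁻) passed = 1 × 7.133 = 7.133 mol.
Cells in series carry the same charge, so the same 7.133 mol of electrons passes through cell 2.
Cd²⁺ + 2 e⁻ → Cd, so n(Cd) = 7.133 / 2 = 3.566 mol.
m(Cd) = 3.566 × 112.41 = 401 g.

401 g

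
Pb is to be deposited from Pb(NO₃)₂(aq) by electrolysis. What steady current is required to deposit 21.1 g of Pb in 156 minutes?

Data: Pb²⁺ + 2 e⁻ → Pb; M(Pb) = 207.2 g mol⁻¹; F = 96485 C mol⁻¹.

n(Pb) = 21.1 / 207.2 = 0.1018 mol.
n(e⁻) = 2 × 0.1018 = 0.2037 mol.
Q = n(e⁻)·F = 0.2037 × 96485 = 19650 C.
I = Q/t = 19650 / 9360.0 s = 2.10 A.

2.10 A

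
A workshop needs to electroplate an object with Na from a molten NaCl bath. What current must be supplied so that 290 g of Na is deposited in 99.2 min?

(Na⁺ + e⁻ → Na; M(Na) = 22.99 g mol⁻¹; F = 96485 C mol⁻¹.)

204 A

n(Na) = 290 / 22.99 = 12.61 mol.
n(e⁻) = 1 × 12.61 = 12.61 mol.
Q = n(e⁻)·F = 12.61 × 96485 = 1217000 C.
I = Q/t = 1217000 / 5952.0 s = 204 A.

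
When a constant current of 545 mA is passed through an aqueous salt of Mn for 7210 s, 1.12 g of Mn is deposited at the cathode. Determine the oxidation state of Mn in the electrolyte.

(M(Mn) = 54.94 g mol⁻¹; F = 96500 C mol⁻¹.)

Q = I·t = 0.5450 A × 7210.0 s = 3929 C, so n(e⁻) = 3929/96500 = 0.04072 mol.
n(Mn) deposited = 1.12 / 54.94 = 0.02039 mol.
Electrons per atom = n(e⁻)/n(Mn) = 0.04072 / 0.02039 = 2.00 ≈ 2, so the ion is Mn²⁺.

+2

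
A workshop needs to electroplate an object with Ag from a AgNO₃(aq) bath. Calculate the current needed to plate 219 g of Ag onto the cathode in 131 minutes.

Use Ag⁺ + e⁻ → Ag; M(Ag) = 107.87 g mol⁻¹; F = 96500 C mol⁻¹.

n(Ag) = 219 / 107.87 = 2.030 mol.
n(e⁻) = 1 × 2.030 = 2.030 mol.
Q = n(e⁻)·F = 2.030 × 96500 = 195900 C.
I = Q/t = 195900 / 7860.0 s = 24.9 A.

24.9 A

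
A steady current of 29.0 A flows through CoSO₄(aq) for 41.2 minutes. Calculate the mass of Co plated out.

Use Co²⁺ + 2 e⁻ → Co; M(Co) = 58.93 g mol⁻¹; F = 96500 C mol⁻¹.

Q = I·t = 29.00 A × 2472.0 s = 71690 C.
n(e⁻) = Q/F = 71690 / 96500 = 0.7429 mol.
Co²⁺ + 2 e⁻ → Co, so n(Co) = n(e⁻)/2 = 0.3714 mol.
m = n·M = 0.3714 × 58.93 = 21.9 g.

21.9 g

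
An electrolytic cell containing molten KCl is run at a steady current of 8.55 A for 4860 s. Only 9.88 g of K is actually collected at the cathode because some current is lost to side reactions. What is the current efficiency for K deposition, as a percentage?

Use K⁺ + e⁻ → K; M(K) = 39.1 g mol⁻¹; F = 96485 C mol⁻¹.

58.7 %

Q = I·t = 8.550 × 4860.0 = 41550 C; n(e⁻) = 41550/96485 = 0.4307 mol.
Theoretical n(K) = n(e⁻)/1 = 0.4307 mol, i.e. m_theo = 0.4307 × 39.1 = 16.84 g.
Efficiency = m_actual / m_theo = 9.88 / 16.84 = 58.7 %.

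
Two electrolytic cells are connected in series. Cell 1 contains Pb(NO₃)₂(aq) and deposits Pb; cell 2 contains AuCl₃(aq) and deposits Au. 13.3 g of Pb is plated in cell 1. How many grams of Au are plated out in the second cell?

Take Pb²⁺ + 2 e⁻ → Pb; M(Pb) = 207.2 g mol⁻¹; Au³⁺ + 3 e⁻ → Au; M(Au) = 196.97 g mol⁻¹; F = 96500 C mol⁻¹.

8.43 g

n(Pb) = 13.3 / 207.2 = 0.06419 mol.
Since Pb²⁺ + 2 e⁻ → Pb, n(e⁻) passed = 2 × 0.06419 = 0.1284 mol.
Cells in series carry the same charge, so the same 0.1284 mol of electrons passes through cell 2.
Au³⁺ + 3 e⁻ → Au, so n(Au) = 0.1284 / 3 = 0.04279 mol.
m(Au) = 0.04279 × 196.97 = 8.43 g.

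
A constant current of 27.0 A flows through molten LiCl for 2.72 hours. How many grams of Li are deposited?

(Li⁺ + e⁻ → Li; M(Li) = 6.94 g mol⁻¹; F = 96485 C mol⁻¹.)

19.0 g

Q = I·t = 27.00 A × 9792.0 s = 264400 C.
n(e⁻) = Q/F = 264400 / 96485 = 2.740 mol.
Li⁺ + e⁻ → Li, so n(Li) = n(e⁻)/1 = 2.740 mol.
m = n·M = 2.740 × 6.94 = 19.0 g.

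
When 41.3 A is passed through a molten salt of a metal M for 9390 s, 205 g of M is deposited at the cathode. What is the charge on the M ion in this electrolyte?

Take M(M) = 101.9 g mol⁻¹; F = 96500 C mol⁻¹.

+2

Q = I·t = 41.30 A × 9390.0 s = 387800 C, so n(e⁻) = 387800/96500 = 4.019 mol.
n(M) deposited = 205 / 101.9 = 2.012 mol.
Electrons per atom = n(e⁻)/n(M) = 4.019 / 2.012 = 2.00 ≈ 2, so the ion is M²⁺.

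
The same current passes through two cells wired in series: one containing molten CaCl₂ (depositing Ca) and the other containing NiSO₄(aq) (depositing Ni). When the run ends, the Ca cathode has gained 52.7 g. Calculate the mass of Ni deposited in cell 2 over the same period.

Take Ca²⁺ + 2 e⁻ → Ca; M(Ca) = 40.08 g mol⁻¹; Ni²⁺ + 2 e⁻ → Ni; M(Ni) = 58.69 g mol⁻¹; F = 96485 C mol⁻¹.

77.2 g

n(Ca) = 52.7 / 40.08 = 1.315 mol.
Since Ca²⁺ + 2 e⁻ → Ca, n(e⁻) passed = 2 × 1.315 = 2.630 mol.
Cells in series carry the same charge, so the same 2.630 mol of electrons passes through cell 2.
Ni²⁺ + 2 e⁻ → Ni, so n(Ni) = 2.630 / 2 = 1.315 mol.
m(Ni) = 1.315 × 58.69 = 77.2 g.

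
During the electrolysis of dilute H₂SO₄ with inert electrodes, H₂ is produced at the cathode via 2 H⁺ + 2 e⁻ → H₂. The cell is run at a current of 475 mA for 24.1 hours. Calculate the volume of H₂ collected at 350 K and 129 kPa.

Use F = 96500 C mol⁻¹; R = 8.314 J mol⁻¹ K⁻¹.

4.82 L

Q = I·t = 0.4750 A × 86760 s = 41210 C.
n(e⁻) = Q/F = 41210 / 96500 = 0.4271 mol.
2 electrons are transferred per H₂ molecule, so n(H₂) = 0.4271 / 2 = 0.2135 mol.
V = nRT/P = (0.2135 × 8.314 × 350) / (129 × 10³ Pa) = 0.00482 m³ = 4.82 L.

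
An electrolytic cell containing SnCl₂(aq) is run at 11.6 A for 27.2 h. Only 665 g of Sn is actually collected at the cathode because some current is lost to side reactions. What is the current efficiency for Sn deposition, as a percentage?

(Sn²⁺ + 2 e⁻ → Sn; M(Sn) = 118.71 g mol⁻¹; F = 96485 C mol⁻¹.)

Q = I·t = 11.60 × 97920 = 1136000 C; n(e⁻) = 1136000/96485 = 11.77 mol.
Theoretical n(Sn) = n(e⁻)/2 = 5.886 mol, i.e. m_theo = 5.886 × 118.71 = 698.8 g.
Efficiency = m_actual / m_theo = 665 / 698.8 = 95.2 %.

95.2 %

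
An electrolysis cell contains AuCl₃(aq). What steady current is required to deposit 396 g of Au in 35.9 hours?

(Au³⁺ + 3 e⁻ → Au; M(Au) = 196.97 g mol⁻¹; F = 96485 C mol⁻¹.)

4.50 A

n(Au) = 396 / 196.97 = 2.010 mol.
n(e⁻) = 3 × 2.010 = 6.031 mol.
Q = n(e⁻)·F = 6.031 × 96485 = 581900 C.
I = Q/t = 581900 / 129240 s = 4.50 A.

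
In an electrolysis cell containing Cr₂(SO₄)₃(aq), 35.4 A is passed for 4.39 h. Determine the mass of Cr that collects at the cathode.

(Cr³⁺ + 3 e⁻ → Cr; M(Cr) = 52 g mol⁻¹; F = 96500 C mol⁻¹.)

100 g

Q = I·t = 35.40 A × 15804 s = 559500 C.
n(e⁻) = Q/F = 559500 / 96500 = 5.798 mol.
Cr³⁺ + 3 e⁻ → Cr, so n(Cr) = n(e⁻)/3 = 1.933 mol.
m = n·M = 1.933 × 52 = 100 g.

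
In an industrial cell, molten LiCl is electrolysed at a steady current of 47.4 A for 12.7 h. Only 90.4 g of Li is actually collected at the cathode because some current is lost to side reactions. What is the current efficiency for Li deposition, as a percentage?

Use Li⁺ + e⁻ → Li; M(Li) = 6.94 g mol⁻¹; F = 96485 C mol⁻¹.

Q = I·t = 47.40 × 45720 = 2167000 C; n(e⁻) = 2167000/96485 = 22.46 mol.
Theoretical n(Li) = n(e⁻)/1 = 22.46 mol, i.e. m_theo = 22.46 × 6.94 = 155.9 g.
Efficiency = m_actual / m_theo = 90.4 / 155.9 = 58.0 %.

58.0 %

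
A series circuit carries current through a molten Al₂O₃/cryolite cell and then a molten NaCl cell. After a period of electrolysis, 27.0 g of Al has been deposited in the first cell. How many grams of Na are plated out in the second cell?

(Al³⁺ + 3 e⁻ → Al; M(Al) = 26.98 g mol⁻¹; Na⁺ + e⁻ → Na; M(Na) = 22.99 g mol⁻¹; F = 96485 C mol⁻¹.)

n(Al) = 27.0 / 26.98 = 1.001 mol.
Since Al³⁺ + 3 e⁻ → Al, n(e⁻) passed = 3 × 1.001 = 3.002 mol.
Cells in series carry the same charge, so the same 3.002 mol of electrons passes through cell 2.
Na⁺ + e⁻ → Na, so n(Na) = 3.002 / 1 = 3.002 mol.
m(Na) = 3.002 × 22.99 = 69.0 g.

69.0 g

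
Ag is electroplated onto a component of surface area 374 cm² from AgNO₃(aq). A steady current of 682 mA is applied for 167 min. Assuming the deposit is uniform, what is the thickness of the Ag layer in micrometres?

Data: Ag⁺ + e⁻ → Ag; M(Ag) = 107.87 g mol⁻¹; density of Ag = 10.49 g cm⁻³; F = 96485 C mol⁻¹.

19.5 μm

Q = I·t = 0.6820 × 10020 = 6834 C; n(e⁻) = 0.07083 mol.
n(Ag) = n(e⁻)/1 = 0.07083 mol, so m = 0.07083 × 107.87 = 7.640 g.
Volume = m/ρ = 7.640 / 10.49 = 0.7283 cm³.
Thickness = V/A = 0.7283 / 374 = 0.00195 cm = 19.5 μm.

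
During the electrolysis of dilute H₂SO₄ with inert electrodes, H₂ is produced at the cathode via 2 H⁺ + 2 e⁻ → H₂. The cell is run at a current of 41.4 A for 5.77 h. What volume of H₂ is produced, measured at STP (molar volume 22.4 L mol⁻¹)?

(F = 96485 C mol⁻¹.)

99.8 L

Q = I·t = 41.40 A × 20772 s = 860000 C.
n(e⁻) = Q/F = 860000 / 96485 = 8.913 mol.
2 electrons are transferred per H₂ molecule, so n(H₂) = 8.913 / 2 = 4.456 mol.
V = n × V_m = 4.456 × 22.4 = 99.8 L.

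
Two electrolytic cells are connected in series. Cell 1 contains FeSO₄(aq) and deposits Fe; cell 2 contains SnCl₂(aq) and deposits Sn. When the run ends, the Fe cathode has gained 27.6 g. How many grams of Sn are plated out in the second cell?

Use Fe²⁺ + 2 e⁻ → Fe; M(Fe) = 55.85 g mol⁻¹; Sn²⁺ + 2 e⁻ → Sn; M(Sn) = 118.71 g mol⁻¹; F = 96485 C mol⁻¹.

n(Fe) = 27.6 / 55.85 = 0.4942 mol.
Since Fe²⁺ + 2 e⁻ → Fe, n(e⁻) passed = 2 × 0.4942 = 0.9884 mol.
Cells in series carry the same charge, so the same 0.9884 mol of electrons passes through cell 2.
Sn²⁺ + 2 e⁻ → Sn, so n(Sn) = 0.9884 / 2 = 0.4942 mol.
m(Sn) = 0.4942 × 118.71 = 58.7 g.

58.7 g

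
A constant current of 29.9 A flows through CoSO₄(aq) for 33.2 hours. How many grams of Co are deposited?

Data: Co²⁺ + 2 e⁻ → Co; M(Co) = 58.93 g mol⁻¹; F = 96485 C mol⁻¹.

1090 g

Q = I·t = 29.90 A × 119520 s = 3574000 C.
n(e⁻) = Q/F = 3574000 / 96485 = 37.04 mol.
Co²⁺ + 2 e⁻ → Co, so n(Co) = n(e⁻)/2 = 18.52 mol.
m = n·M = 18.52 × 58.93 = 1090 g.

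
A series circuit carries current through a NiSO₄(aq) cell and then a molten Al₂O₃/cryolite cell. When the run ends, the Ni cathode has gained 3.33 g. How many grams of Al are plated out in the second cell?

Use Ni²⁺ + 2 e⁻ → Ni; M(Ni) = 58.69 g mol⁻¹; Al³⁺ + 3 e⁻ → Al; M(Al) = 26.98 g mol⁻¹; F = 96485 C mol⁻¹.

1.02 g

n(Ni) = 3.33 / 58.69 = 0.05674 mol.
Since Ni²⁺ + 2 e⁻ → Ni, n(e⁻) passed = 2 × 0.05674 = 0.1135 mol.
Cells in series carry the same charge, so the same 0.1135 mol of electrons passes through cell 2.
Al³⁺ + 3 e⁻ → Al, so n(Al) = 0.1135 / 3 = 0.03783 mol.
m(Al) = 0.03783 × 26.98 = 1.02 g.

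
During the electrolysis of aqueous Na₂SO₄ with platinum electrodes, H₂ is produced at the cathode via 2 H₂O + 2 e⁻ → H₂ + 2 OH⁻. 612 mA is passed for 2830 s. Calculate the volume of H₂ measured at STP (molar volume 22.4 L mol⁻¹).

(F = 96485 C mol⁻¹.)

0.201 L

Q = I·t = 0.6120 A × 2830.0 s = 1732 C.
n(e⁻) = Q/F = 1732 / 96485 = 0.01795 mol.
2 electrons are transferred per H₂ molecule, so n(H₂) = 0.01795 / 2 = 0.008975 mol.
V = n × V_m = 0.008975 × 22.4 = 0.201 L.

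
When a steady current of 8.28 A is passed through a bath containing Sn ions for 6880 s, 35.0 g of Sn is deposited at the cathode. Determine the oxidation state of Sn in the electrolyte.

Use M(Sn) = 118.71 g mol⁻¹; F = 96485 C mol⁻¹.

+2

Q = I·t = 8.280 A × 6880.0 s = 56970 C, so n(e⁻) = 56970/96485 = 0.5904 mol.
n(Sn) deposited = 35.0 / 118.71 = 0.2948 mol.
Electrons per atom = n(e⁻)/n(Sn) = 0.5904 / 0.2948 = 2.00 ≈ 2, so the ion is Sn²⁺.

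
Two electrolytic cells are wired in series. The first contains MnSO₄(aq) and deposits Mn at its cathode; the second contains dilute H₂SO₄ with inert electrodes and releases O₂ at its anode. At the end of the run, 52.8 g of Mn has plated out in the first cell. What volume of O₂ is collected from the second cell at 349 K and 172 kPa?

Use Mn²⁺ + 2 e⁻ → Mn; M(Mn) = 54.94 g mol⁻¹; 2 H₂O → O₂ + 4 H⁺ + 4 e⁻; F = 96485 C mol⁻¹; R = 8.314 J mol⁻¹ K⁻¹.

8.11 L

n(Mn) = 52.8 / 54.94 = 0.9610 mol, so n(e⁻) = 2 × 0.9610 = 1.922 mol.
The cells are in series, so the same 1.922 mol of electrons passes through the second cell.
2 H₂O → O₂ + 4 H⁺ + 4 e⁻ — 4 mol e⁻ per mol O₂, so n(O₂) = 1.922/4 = 0.4805 mol.
V = nRT/P = (0.4805 × 8.314 × 349) / (172 × 10³) = 0.00811 m³ = 8.11 L.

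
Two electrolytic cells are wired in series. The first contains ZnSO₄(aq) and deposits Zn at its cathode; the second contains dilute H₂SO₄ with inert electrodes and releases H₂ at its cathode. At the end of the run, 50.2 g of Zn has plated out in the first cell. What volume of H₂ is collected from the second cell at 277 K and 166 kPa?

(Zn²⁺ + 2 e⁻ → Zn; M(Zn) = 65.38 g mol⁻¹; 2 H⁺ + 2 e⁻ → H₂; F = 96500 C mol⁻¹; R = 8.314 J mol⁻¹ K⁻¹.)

n(Zn) = 50.2 / 65.38 = 0.7678 mol, so n(e⁻) = 2 × 0.7678 = 1.536 mol.
The cells are in series, so the same 1.536 mol of electrons passes through the second cell.
2 H⁺ + 2 e⁻ → H₂ — 2 mol e⁻ per mol H₂, so n(H₂) = 1.536/2 = 0.7678 mol.
V = nRT/P = (0.7678 × 8.314 × 277) / (166 × 10³) = 0.0107 m³ = 10.7 L.

10.7 L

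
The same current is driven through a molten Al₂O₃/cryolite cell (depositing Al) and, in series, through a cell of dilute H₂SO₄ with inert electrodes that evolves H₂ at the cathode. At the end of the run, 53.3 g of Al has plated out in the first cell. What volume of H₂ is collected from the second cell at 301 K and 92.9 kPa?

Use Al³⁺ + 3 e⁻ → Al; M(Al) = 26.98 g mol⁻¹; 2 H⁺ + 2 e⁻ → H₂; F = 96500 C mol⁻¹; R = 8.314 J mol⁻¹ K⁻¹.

n(Al) = 53.3 / 26.98 = 1.976 mol, so n(e⁻) = 3 × 1.976 = 5.927 mol.
The cells are in series, so the same 5.927 mol of electrons passes through the second cell.
2 H⁺ + 2 e⁻ → H₂ — 2 mol e⁻ per mol H₂, so n(H₂) = 5.927/2 = 2.963 mol.
V = nRT/P = (2.963 × 8.314 × 301) / (92.9 × 10³) = 0.0798 m³ = 79.8 L.

79.8 L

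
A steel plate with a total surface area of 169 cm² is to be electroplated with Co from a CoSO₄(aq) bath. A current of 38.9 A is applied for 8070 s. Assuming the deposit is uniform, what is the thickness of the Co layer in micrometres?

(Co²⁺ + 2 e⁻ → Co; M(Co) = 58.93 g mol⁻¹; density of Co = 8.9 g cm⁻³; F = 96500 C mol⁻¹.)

637 μm

Q = I·t = 38.90 × 8070.0 = 313900 C; n(e⁻) = 3.253 mol.
n(Co) = n(e⁻)/2 = 1.627 mol, so m = 1.627 × 58.93 = 95.85 g.
Volume = m/ρ = 95.85 / 8.9 = 10.77 cm³.
Thickness = V/A = 10.77 / 169 = 0.0637 cm = 637 μm.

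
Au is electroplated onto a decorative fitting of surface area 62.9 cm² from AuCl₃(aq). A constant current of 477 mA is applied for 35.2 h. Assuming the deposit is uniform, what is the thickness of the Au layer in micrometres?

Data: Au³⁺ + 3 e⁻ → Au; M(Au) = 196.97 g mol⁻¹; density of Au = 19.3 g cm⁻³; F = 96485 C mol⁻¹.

339 μm

Q = I·t = 0.4770 × 126720 = 60450 C; n(e⁻) = 0.6265 mol.
n(Au) = n(e⁻)/3 = 0.2088 mol, so m = 0.2088 × 196.97 = 41.13 g.
Volume = m/ρ = 41.13 / 19.3 = 2.131 cm³.
Thickness = V/A = 2.131 / 62.9 = 0.0339 cm = 339 μm.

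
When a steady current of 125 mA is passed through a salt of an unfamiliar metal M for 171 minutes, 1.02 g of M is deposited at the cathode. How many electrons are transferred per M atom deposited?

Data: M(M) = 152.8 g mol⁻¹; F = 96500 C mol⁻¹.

Q = I·t = 0.1250 A × 10260 s = 1282 C, so n(e⁻) = 1282/96500 = 0.01329 mol.
n(M) deposited = 1.02 / 152.8 = 0.006675 mol.
Electrons per atom = n(e⁻)/n(M) = 0.01329 / 0.006675 = 1.99 ≈ 2, so the ion is M²⁺.

2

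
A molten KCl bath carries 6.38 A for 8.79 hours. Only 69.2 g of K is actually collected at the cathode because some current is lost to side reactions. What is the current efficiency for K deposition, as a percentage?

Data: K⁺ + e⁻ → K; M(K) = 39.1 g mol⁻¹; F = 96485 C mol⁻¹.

Q = I·t = 6.380 × 31644 = 201900 C; n(e⁻) = 201900/96485 = 2.092 mol.
Theoretical n(K) = n(e⁻)/1 = 2.092 mol, i.e. m_theo = 2.092 × 39.1 = 81.81 g.
Efficiency = m_actual / m_theo = 69.2 / 81.81 = 84.6 %.

84.6 %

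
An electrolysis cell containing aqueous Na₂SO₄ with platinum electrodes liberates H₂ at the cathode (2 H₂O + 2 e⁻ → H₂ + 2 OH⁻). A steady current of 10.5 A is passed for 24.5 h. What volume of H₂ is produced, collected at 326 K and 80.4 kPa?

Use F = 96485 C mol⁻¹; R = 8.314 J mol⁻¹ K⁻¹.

162 L

Q = I·t = 10.50 A × 88200 s = 926100 C.
n(e⁻) = Q/F = 926100 / 96485 = 9.598 mol.
2 electrons are transferred per H₂ molecule, so n(H₂) = 9.598 / 2 = 4.799 mol.
V = nRT/P = (4.799 × 8.314 × 326) / (80.4 × 10³ Pa) = 0.162 m³ = 162 L.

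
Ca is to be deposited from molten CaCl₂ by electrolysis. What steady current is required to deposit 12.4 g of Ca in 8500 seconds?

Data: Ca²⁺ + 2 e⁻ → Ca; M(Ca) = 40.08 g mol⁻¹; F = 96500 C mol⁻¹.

7.02 A

n(Ca) = 12.4 / 40.08 = 0.3094 mol.
n(e⁻) = 2 × 0.3094 = 0.6188 mol.
Q = n(e⁻)·F = 0.6188 × 96500 = 59710 C.
I = Q/t = 59710 / 8500.0 s = 7.02 A.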